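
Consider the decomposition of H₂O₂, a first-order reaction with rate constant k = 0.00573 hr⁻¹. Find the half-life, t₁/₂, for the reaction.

121 hr

Step 1: For a first-order reaction, t₁/₂ = ln(2)/k
Step 2: t₁/₂ = ln(2)/0.00573
Step 3: t₁/₂ = 0.6931/0.00573 = 121 hr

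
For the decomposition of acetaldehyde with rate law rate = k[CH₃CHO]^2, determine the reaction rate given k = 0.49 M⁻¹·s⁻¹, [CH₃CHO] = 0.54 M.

0.1429 M/s

Step 1: Identify the rate law: rate = k[CH₃CHO]^2
Step 2: Substitute values: rate = 0.49 × (0.54)^2
Step 3: Calculate: rate = 0.49 × 0.2916 = 0.142884 M/s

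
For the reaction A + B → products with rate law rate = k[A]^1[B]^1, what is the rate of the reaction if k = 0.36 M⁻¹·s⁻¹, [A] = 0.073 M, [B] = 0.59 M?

0.01551 M/s

Step 1: The rate law is rate = k[A]^1[B]^1
Step 2: Substitute: rate = 0.36 × (0.073)^1 × (0.59)^1
Step 3: rate = 0.36 × 0.073 × 0.59 = 0.0155052 M/s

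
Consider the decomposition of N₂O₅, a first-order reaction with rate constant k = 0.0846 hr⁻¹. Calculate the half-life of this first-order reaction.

8.193 hr

Step 1: For a first-order reaction, t₁/₂ = ln(2)/k
Step 2: t₁/₂ = ln(2)/0.0846
Step 3: t₁/₂ = 0.6931/0.0846 = 8.193 hr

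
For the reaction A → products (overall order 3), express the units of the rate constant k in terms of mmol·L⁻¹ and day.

(mmol·L⁻¹)⁻²·day⁻¹

Step 1: For overall order n, rate = k × (concentration)^n.
Step 2: Rate has units mmol·L⁻¹·day⁻¹; concentration term has units (mmol·L⁻¹)^3.
Step 3: k = rate / (concentration)^n, so units of k = (mmol·L⁻¹)^(1-3)·day⁻¹ = (mmol·L⁻¹)⁻²·day⁻¹.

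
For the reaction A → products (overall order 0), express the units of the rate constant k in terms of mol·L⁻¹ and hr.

mol·L⁻¹·hr⁻¹

Step 1: For overall order n, rate = k × (concentration)^n.
Step 2: Rate has units mol·L⁻¹·hr⁻¹; concentration term has units (mol·L⁻¹)^0.
Step 3: k = rate / (concentration)^n, so units of k = (mol·L⁻¹)^(1-0)·hr⁻¹ = mol·L⁻¹·hr⁻¹.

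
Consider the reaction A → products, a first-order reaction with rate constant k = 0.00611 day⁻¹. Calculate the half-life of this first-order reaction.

113.4 day

Step 1: For a first-order reaction, t₁/₂ = ln(2)/k
Step 2: t₁/₂ = ln(2)/0.00611
Step 3: t₁/₂ = 0.6931/0.00611 = 113.4 day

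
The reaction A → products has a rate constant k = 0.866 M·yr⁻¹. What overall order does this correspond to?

zeroth order (0)

Step 1: The units of k for an nth-order reaction are (concentration)^(1-n)·(time)⁻¹.
Step 2: Here k has units M·yr⁻¹, so the concentration exponent is 1.
Step 3: 1 - n = 1 ⇒ n = 0. The reaction is zeroth order.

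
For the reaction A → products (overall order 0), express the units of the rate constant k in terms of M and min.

M·min⁻¹

Step 1: For overall order n, rate = k × (concentration)^n.
Step 2: Rate has units M·min⁻¹; concentration term has units M^0.
Step 3: k = rate / (concentration)^n, so units of k = M^(1-0)·min⁻¹ = M·min⁻¹.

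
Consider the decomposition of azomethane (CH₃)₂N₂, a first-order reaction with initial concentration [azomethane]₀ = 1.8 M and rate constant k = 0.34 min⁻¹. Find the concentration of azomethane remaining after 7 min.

0.1666 M

Step 1: For a first-order reaction: [azomethane] = [azomethane]₀ × e^(-kt)
Step 2: [azomethane] = 1.8 × e^(-0.34 × 7)
Step 3: [azomethane] = 1.8 × e^(-2.38)
Step 4: [azomethane] = 1.8 × 0.0925506 = 0.1666 M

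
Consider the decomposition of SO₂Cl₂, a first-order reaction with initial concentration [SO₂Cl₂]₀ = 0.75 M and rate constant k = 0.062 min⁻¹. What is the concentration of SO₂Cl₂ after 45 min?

0.04607 M

Step 1: For a first-order reaction: [SO₂Cl₂] = [SO₂Cl₂]₀ × e^(-kt)
Step 2: [SO₂Cl₂] = 0.75 × e^(-0.062 × 45)
Step 3: [SO₂Cl₂] = 0.75 × e^(-2.79)
Step 4: [SO₂Cl₂] = 0.75 × 0.0614212 = 0.04607 M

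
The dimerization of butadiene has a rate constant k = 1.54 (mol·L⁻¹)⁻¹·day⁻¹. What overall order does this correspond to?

second order (2)

Step 1: The units of k for an nth-order reaction are (concentration)^(1-n)·(time)⁻¹.
Step 2: Here k has units (mol·L⁻¹)⁻¹·day⁻¹, so the concentration exponent is -1.
Step 3: 1 - n = -1 ⇒ n = 2. The reaction is second order.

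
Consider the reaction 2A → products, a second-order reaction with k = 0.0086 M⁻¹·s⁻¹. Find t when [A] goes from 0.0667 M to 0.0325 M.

1835 s

Step 1: For second-order: t = (1/[A] - 1/[A]₀)/k
Step 2: t = (1/0.0325 - 1/0.0667)/0.0086
Step 3: t = (30.77 - 14.99)/0.0086
Step 4: t = 15.78/0.0086 = 1835 s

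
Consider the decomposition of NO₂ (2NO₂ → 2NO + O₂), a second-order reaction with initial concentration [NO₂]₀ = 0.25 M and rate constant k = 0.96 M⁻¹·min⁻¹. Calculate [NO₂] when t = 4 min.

0.1276 M

Step 1: For a second-order reaction: 1/[NO₂] = 1/[NO₂]₀ + kt
Step 2: 1/[NO₂] = 1/0.25 + 0.96 × 4
Step 3: 1/[NO₂] = 4 + 3.84 = 7.84
Step 4: [NO₂] = 1/7.84 = 0.1276 M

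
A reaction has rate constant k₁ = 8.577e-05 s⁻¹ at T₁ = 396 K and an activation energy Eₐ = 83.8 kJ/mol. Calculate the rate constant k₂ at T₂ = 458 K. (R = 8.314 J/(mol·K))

2.690e-03 s⁻¹

Step 1: Use the two-temperature Arrhenius form: ln(k₂/k₁) = -Eₐ/R × (1/T₂ - 1/T₁)
Step 2: Convert Eₐ to J/mol: 83.8 kJ/mol = 83800 J/mol
Step 3: 1/T₂ - 1/T₁ = 1/458 - 1/396 = -3.418464e-04 K⁻¹
Step 4: ln(k₂/k₁) = -83800/8.314 × -3.418464e-04 = 3.44560
Step 5: k₂ = k₁ × exp(3.44560) = 8.577e-05 × 3.13621e+01 = 2.690e-03 s⁻¹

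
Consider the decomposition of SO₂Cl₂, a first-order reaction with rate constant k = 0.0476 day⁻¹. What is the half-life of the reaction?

14.56 day

Step 1: For a first-order reaction, t₁/₂ = ln(2)/k
Step 2: t₁/₂ = ln(2)/0.0476
Step 3: t₁/₂ = 0.6931/0.0476 = 14.56 day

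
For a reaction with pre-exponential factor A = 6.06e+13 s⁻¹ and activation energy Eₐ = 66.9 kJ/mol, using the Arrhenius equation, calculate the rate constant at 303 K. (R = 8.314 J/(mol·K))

1.77e+02 s⁻¹

Step 1: Use the Arrhenius equation: k = A × exp(-Eₐ/RT)
Step 2: Convert Eₐ to J/mol: 66.9 kJ/mol = 66900 J/mol
Step 3: Calculate the exponent: -Eₐ/(RT) = -66900/(8.314 × 303) = -26.55666
Step 4: k = 6.06e+13 × exp(-26.55666)
Step 5: k = 6.06e+13 × 2.92812e-12 = 1.7744e+02 s⁻¹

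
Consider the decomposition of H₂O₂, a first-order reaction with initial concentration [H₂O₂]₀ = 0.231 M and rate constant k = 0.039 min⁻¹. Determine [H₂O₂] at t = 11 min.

0.1504 M

Step 1: For a first-order reaction: [H₂O₂] = [H₂O₂]₀ × e^(-kt)
Step 2: [H₂O₂] = 0.231 × e^(-0.039 × 11)
Step 3: [H₂O₂] = 0.231 × e^(-0.429)
Step 4: [H₂O₂] = 0.231 × 0.65116 = 0.1504 M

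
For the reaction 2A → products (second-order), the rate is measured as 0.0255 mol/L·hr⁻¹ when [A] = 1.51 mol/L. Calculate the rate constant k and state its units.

0.01118 (mol/L)⁻¹·hr⁻¹

Step 1: rate = k[A]^2, so k = rate / [A]^2.
Step 2: k = 0.0255 / (1.51)^2 = 0.0255 / 2.28.
Step 3: k = 0.01118 (mol/L)⁻¹·hr⁻¹.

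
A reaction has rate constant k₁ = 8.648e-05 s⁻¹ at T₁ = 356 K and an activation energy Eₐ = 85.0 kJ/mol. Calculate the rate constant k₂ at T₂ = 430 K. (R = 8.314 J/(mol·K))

1.211e-02 s⁻¹

Step 1: Use the two-temperature Arrhenius form: ln(k₂/k₁) = -Eₐ/R × (1/T₂ - 1/T₁)
Step 2: Convert Eₐ to J/mol: 85.0 kJ/mol = 85000 J/mol
Step 3: 1/T₂ - 1/T₁ = 1/430 - 1/356 = -4.834074e-04 K⁻¹
Step 4: ln(k₂/k₁) = -85000/8.314 × -4.834074e-04 = 4.94222
Step 5: k₂ = k₁ × exp(4.94222) = 8.648e-05 × 1.40081e+02 = 1.211e-02 s⁻¹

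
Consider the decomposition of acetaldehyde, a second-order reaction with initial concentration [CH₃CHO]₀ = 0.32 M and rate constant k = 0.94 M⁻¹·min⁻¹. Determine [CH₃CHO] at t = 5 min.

0.1278 M

Step 1: For a second-order reaction: 1/[CH₃CHO] = 1/[CH₃CHO]₀ + kt
Step 2: 1/[CH₃CHO] = 1/0.32 + 0.94 × 5
Step 3: 1/[CH₃CHO] = 3.125 + 4.7 = 7.825
Step 4: [CH₃CHO] = 1/7.825 = 0.1278 M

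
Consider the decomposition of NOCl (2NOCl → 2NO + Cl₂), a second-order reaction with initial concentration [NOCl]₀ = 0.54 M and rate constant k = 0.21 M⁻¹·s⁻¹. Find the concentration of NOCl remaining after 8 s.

0.2831 M

Step 1: For a second-order reaction: 1/[NOCl] = 1/[NOCl]₀ + kt
Step 2: 1/[NOCl] = 1/0.54 + 0.21 × 8
Step 3: 1/[NOCl] = 1.852 + 1.68 = 3.532
Step 4: [NOCl] = 1/3.532 = 0.2831 M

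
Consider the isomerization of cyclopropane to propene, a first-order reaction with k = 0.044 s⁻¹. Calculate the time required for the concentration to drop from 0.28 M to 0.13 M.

17.44 s

Step 1: For first-order: t = ln([cyclopropane]₀/[cyclopropane])/k
Step 2: t = ln(0.28/0.13)/0.044
Step 3: t = ln(2.154)/0.044
Step 4: t = 0.7673/0.044 = 17.44 s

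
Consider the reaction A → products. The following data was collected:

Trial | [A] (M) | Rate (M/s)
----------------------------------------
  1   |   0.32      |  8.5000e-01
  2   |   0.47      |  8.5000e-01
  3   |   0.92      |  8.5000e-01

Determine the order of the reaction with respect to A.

zeroth order (0)

Step 1: Compare trials - when concentration changes, rate stays constant.
Step 2: rate₂/rate₁ = 8.5000e-01/8.5000e-01 = 1
Step 3: [A]₂/[A]₁ = 0.47/0.32 = 1.469
Step 4: Since rate ratio ≈ (conc ratio)^0, the reaction is zeroth order.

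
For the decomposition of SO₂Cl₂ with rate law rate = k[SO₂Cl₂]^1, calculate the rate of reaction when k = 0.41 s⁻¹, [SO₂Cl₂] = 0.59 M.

0.2419 M/s

Step 1: Identify the rate law: rate = k[SO₂Cl₂]^1
Step 2: Substitute values: rate = 0.41 × (0.59)^1
Step 3: Calculate: rate = 0.41 × 0.59 = 0.2419 M/s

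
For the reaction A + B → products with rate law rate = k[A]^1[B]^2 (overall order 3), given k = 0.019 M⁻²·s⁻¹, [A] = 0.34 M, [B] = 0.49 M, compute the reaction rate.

0.001551 M/s

Step 1: The rate law is rate = k[A]^1[B]^2, overall order = 1+2 = 3
Step 2: Substitute values: rate = 0.019 × (0.34)^1 × (0.49)^2
Step 3: rate = 0.019 × 0.34 × 0.2401 = 0.00155105 M/s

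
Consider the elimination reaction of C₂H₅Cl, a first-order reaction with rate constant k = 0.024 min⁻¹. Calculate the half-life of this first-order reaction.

28.88 min

Step 1: For a first-order reaction, t₁/₂ = ln(2)/k
Step 2: t₁/₂ = ln(2)/0.024
Step 3: t₁/₂ = 0.6931/0.024 = 28.88 min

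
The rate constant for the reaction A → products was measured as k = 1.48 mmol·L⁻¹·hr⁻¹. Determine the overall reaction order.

zeroth order (0)

Step 1: The units of k for an nth-order reaction are (concentration)^(1-n)·(time)⁻¹.
Step 2: Here k has units mmol·L⁻¹·hr⁻¹, so the concentration exponent is 1.
Step 3: 1 - n = 1 ⇒ n = 0. The reaction is zeroth order.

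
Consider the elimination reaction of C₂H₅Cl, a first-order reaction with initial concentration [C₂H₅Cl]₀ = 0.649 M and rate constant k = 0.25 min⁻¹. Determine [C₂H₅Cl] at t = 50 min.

2.419e-06 M

Step 1: For a first-order reaction: [C₂H₅Cl] = [C₂H₅Cl]₀ × e^(-kt)
Step 2: [C₂H₅Cl] = 0.649 × e^(-0.25 × 50)
Step 3: [C₂H₅Cl] = 0.649 × e^(-12.5)
Step 4: [C₂H₅Cl] = 0.649 × 3.72665e-06 = 2.419e-06 M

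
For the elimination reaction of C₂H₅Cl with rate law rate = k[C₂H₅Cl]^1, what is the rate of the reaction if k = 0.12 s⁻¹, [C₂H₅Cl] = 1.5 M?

0.18 M/s

Step 1: Identify the rate law: rate = k[C₂H₅Cl]^1
Step 2: Substitute values: rate = 0.12 × (1.5)^1
Step 3: Calculate: rate = 0.12 × 1.5 = 0.18 M/s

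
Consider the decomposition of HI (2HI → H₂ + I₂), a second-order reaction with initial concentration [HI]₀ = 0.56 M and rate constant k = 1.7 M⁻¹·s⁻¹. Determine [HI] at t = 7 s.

0.07307 M

Step 1: For a second-order reaction: 1/[HI] = 1/[HI]₀ + kt
Step 2: 1/[HI] = 1/0.56 + 1.7 × 7
Step 3: 1/[HI] = 1.786 + 11.9 = 13.69
Step 4: [HI] = 1/13.69 = 0.07307 M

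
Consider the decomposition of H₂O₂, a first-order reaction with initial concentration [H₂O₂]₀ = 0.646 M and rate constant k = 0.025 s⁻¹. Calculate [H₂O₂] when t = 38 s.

0.2498 M

Step 1: For a first-order reaction: [H₂O₂] = [H₂O₂]₀ × e^(-kt)
Step 2: [H₂O₂] = 0.646 × e^(-0.025 × 38)
Step 3: [H₂O₂] = 0.646 × e^(-0.95)
Step 4: [H₂O₂] = 0.646 × 0.386741 = 0.2498 M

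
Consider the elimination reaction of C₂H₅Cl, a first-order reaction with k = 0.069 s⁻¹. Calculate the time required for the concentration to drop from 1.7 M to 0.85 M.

10.05 s

Step 1: For first-order: t = ln([C₂H₅Cl]₀/[C₂H₅Cl])/k
Step 2: t = ln(1.7/0.85)/0.069
Step 3: t = ln(2)/0.069
Step 4: t = 0.6931/0.069 = 10.05 s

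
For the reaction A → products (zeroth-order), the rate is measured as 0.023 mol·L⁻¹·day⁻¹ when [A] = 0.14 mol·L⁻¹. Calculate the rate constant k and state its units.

0.023 mol·L⁻¹·day⁻¹

Step 1: For a zeroth-order reaction, rate = k (independent of concentration).
Step 2: k = rate = 0.023 mol·L⁻¹·day⁻¹.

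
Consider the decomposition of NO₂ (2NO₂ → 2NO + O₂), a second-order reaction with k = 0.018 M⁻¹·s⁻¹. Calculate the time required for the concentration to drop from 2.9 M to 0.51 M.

89.78 s

Step 1: For second-order: t = (1/[NO₂] - 1/[NO₂]₀)/k
Step 2: t = (1/0.51 - 1/2.9)/0.018
Step 3: t = (1.961 - 0.3448)/0.018
Step 4: t = 1.616/0.018 = 89.78 s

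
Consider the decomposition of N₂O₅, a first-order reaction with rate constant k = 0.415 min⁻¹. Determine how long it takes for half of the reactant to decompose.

1.67 min

Step 1: For a first-order reaction, t₁/₂ = ln(2)/k
Step 2: t₁/₂ = ln(2)/0.415
Step 3: t₁/₂ = 0.6931/0.415 = 1.67 min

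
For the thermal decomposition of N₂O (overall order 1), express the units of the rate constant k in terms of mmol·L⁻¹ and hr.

hr⁻¹

Step 1: For overall order n, rate = k × (concentration)^n.
Step 2: Rate has units mmol·L⁻¹·hr⁻¹; concentration term has units (mmol·L⁻¹)^1.
Step 3: k = rate / (concentration)^n, so units of k = (mmol·L⁻¹)^(1-1)·hr⁻¹ = hr⁻¹.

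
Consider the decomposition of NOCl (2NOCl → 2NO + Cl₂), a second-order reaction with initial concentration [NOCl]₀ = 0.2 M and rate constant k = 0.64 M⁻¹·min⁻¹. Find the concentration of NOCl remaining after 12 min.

0.07886 M

Step 1: For a second-order reaction: 1/[NOCl] = 1/[NOCl]₀ + kt
Step 2: 1/[NOCl] = 1/0.2 + 0.64 × 12
Step 3: 1/[NOCl] = 5 + 7.68 = 12.68
Step 4: [NOCl] = 1/12.68 = 0.07886 M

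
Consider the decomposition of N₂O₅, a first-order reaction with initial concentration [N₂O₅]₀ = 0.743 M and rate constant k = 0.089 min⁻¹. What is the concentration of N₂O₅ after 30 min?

0.05145 M

Step 1: For a first-order reaction: [N₂O₅] = [N₂O₅]₀ × e^(-kt)
Step 2: [N₂O₅] = 0.743 × e^(-0.089 × 30)
Step 3: [N₂O₅] = 0.743 × e^(-2.67)
Step 4: [N₂O₅] = 0.743 × 0.0692522 = 0.05145 M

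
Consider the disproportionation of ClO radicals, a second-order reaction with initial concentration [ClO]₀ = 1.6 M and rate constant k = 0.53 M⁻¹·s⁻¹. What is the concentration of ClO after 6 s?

0.2628 M

Step 1: For a second-order reaction: 1/[ClO] = 1/[ClO]₀ + kt
Step 2: 1/[ClO] = 1/1.6 + 0.53 × 6
Step 3: 1/[ClO] = 0.625 + 3.18 = 3.805
Step 4: [ClO] = 1/3.805 = 0.2628 M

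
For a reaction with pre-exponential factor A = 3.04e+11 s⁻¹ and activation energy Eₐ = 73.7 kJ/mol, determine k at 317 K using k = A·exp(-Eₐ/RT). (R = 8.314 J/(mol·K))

2.18e-01 s⁻¹

Step 1: Use the Arrhenius equation: k = A × exp(-Eₐ/RT)
Step 2: Convert Eₐ to J/mol: 73.7 kJ/mol = 73700 J/mol
Step 3: Calculate the exponent: -Eₐ/(RT) = -73700/(8.314 × 317) = -27.96393
Step 4: k = 3.04e+11 × exp(-27.96393)
Step 5: k = 3.04e+11 × 7.16836e-13 = 2.1792e-01 s⁻¹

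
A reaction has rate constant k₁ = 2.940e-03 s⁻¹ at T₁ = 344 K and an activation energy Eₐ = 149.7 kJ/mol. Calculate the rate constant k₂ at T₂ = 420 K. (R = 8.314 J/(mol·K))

3.817e+01 s⁻¹

Step 1: Use the two-temperature Arrhenius form: ln(k₂/k₁) = -Eₐ/R × (1/T₂ - 1/T₁)
Step 2: Convert Eₐ to J/mol: 149.7 kJ/mol = 149700 J/mol
Step 3: 1/T₂ - 1/T₁ = 1/420 - 1/344 = -5.260244e-04 K⁻¹
Step 4: ln(k₂/k₁) = -149700/8.314 × -5.260244e-04 = 9.47148
Step 5: k₂ = k₁ × exp(9.47148) = 2.940e-03 × 1.29841e+04 = 3.817e+01 s⁻¹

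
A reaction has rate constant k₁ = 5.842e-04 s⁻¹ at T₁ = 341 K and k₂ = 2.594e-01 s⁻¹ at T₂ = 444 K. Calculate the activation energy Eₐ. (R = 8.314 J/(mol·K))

74.5 kJ/mol

Step 1: Use the two-temperature Arrhenius form: ln(k₂/k₁) = -Eₐ/R × (1/T₂ - 1/T₁)
Step 2: ln(k₂/k₁) = ln(2.594e-01/5.842e-04) = ln(444.026) = 6.09588
Step 3: 1/T₂ - 1/T₁ = 1/444 - 1/341 = -6.802991e-04 K⁻¹
Step 4: Eₐ = -R × ln(k₂/k₁) / (1/T₂ - 1/T₁) = -8.314 × 6.09588 / -6.802991e-04
Step 5: Eₐ = 7.4498e+04 J/mol = 74.5 kJ/mol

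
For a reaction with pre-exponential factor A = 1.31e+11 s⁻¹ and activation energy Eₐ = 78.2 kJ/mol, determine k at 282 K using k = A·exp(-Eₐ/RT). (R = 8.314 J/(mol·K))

4.28e-04 s⁻¹

Step 1: Use the Arrhenius equation: k = A × exp(-Eₐ/RT)
Step 2: Convert Eₐ to J/mol: 78.2 kJ/mol = 78200 J/mol
Step 3: Calculate the exponent: -Eₐ/(RT) = -78200/(8.314 × 282) = -33.35398
Step 4: k = 1.31e+11 × exp(-33.35398)
Step 5: k = 1.31e+11 × 3.27002e-15 = 4.2837e-04 s⁻¹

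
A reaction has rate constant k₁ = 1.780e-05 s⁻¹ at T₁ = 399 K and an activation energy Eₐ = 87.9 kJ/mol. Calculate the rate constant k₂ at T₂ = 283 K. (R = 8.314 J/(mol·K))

3.416e-10 s⁻¹

Step 1: Use the two-temperature Arrhenius form: ln(k₂/k₁) = -Eₐ/R × (1/T₂ - 1/T₁)
Step 2: Convert Eₐ to J/mol: 87.9 kJ/mol = 87900 J/mol
Step 3: 1/T₂ - 1/T₁ = 1/283 - 1/399 = 1.027303e-03 K⁻¹
Step 4: ln(k₂/k₁) = -87900/8.314 × 1.027303e-03 = -10.86119
Step 5: k₂ = k₁ × exp(-10.86119) = 1.780e-05 × 1.91887e-05 = 3.416e-10 s⁻¹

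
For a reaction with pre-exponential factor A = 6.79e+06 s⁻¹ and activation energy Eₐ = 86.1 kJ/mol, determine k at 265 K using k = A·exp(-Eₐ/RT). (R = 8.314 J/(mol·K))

7.24e-11 s⁻¹

Step 1: Use the Arrhenius equation: k = A × exp(-Eₐ/RT)
Step 2: Convert Eₐ to J/mol: 86.1 kJ/mol = 86100 J/mol
Step 3: Calculate the exponent: -Eₐ/(RT) = -86100/(8.314 × 265) = -39.07934
Step 4: k = 6.79e+06 × exp(-39.07934)
Step 5: k = 6.79e+06 × 1.06674e-17 = 7.2432e-11 s⁻¹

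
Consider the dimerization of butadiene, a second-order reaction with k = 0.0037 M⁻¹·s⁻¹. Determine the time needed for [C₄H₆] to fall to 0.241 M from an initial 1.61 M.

953.6 s

Step 1: For second-order: t = (1/[C₄H₆] - 1/[C₄H₆]₀)/k
Step 2: t = (1/0.241 - 1/1.61)/0.0037
Step 3: t = (4.149 - 0.6211)/0.0037
Step 4: t = 3.528/0.0037 = 953.6 s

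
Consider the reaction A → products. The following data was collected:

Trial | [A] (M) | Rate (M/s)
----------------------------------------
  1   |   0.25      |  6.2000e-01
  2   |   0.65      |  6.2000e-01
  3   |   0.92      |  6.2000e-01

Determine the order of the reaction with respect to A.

zeroth order (0)

Step 1: Compare trials - when concentration changes, rate stays constant.
Step 2: rate₂/rate₁ = 6.2000e-01/6.2000e-01 = 1
Step 3: [A]₂/[A]₁ = 0.65/0.25 = 2.6
Step 4: Since rate ratio ≈ (conc ratio)^0, the reaction is zeroth order.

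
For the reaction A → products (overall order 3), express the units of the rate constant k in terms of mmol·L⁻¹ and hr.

(mmol·L⁻¹)⁻²·hr⁻¹

Step 1: For overall order n, rate = k × (concentration)^n.
Step 2: Rate has units mmol·L⁻¹·hr⁻¹; concentration term has units (mmol·L⁻¹)^3.
Step 3: k = rate / (concentration)^n, so units of k = (mmol·L⁻¹)^(1-3)·hr⁻¹ = (mmol·L⁻¹)⁻²·hr⁻¹.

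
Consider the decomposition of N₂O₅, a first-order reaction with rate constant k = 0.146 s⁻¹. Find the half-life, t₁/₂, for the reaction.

4.748 s

Step 1: For a first-order reaction, t₁/₂ = ln(2)/k
Step 2: t₁/₂ = ln(2)/0.146
Step 3: t₁/₂ = 0.6931/0.146 = 4.748 s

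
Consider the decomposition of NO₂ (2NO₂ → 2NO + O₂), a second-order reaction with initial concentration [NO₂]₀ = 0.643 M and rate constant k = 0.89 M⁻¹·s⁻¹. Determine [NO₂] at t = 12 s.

0.08173 M

Step 1: For a second-order reaction: 1/[NO₂] = 1/[NO₂]₀ + kt
Step 2: 1/[NO₂] = 1/0.643 + 0.89 × 12
Step 3: 1/[NO₂] = 1.555 + 10.68 = 12.24
Step 4: [NO₂] = 1/12.24 = 0.08173 M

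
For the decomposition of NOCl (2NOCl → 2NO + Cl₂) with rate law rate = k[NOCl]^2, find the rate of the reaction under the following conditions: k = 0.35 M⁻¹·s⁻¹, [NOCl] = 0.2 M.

0.014 M/s

Step 1: Identify the rate law: rate = k[NOCl]^2
Step 2: Substitute values: rate = 0.35 × (0.2)^2
Step 3: Calculate: rate = 0.35 × 0.04 = 0.014 M/s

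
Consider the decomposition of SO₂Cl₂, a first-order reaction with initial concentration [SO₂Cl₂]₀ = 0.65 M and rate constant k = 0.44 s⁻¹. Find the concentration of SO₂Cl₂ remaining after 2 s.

0.2696 M

Step 1: For a first-order reaction: [SO₂Cl₂] = [SO₂Cl₂]₀ × e^(-kt)
Step 2: [SO₂Cl₂] = 0.65 × e^(-0.44 × 2)
Step 3: [SO₂Cl₂] = 0.65 × e^(-0.88)
Step 4: [SO₂Cl₂] = 0.65 × 0.414783 = 0.2696 M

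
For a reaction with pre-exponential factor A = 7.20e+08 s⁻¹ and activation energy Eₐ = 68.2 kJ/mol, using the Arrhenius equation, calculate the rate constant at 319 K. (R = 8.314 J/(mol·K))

4.89e-03 s⁻¹

Step 1: Use the Arrhenius equation: k = A × exp(-Eₐ/RT)
Step 2: Convert Eₐ to J/mol: 68.2 kJ/mol = 68200 J/mol
Step 3: Calculate the exponent: -Eₐ/(RT) = -68200/(8.314 × 319) = -25.71483
Step 4: k = 7.20e+08 × exp(-25.71483)
Step 5: k = 7.20e+08 × 6.79503e-12 = 4.8924e-03 s⁻¹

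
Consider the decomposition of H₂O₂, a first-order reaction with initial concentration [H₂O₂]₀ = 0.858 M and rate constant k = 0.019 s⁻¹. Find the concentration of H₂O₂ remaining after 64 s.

0.2543 M

Step 1: For a first-order reaction: [H₂O₂] = [H₂O₂]₀ × e^(-kt)
Step 2: [H₂O₂] = 0.858 × e^(-0.019 × 64)
Step 3: [H₂O₂] = 0.858 × e^(-1.216)
Step 4: [H₂O₂] = 0.858 × 0.296413 = 0.2543 M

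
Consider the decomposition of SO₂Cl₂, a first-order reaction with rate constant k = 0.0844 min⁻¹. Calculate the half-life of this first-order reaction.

8.213 min

Step 1: For a first-order reaction, t₁/₂ = ln(2)/k
Step 2: t₁/₂ = ln(2)/0.0844
Step 3: t₁/₂ = 0.6931/0.0844 = 8.213 min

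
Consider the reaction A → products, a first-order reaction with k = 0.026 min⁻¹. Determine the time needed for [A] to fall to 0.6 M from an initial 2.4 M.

53.32 min

Step 1: For first-order: t = ln([A]₀/[A])/k
Step 2: t = ln(2.4/0.6)/0.026
Step 3: t = ln(4)/0.026
Step 4: t = 1.386/0.026 = 53.32 min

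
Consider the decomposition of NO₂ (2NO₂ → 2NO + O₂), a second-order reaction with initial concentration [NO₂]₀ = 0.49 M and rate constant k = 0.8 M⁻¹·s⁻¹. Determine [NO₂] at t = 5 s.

0.1655 M

Step 1: For a second-order reaction: 1/[NO₂] = 1/[NO₂]₀ + kt
Step 2: 1/[NO₂] = 1/0.49 + 0.8 × 5
Step 3: 1/[NO₂] = 2.041 + 4 = 6.041
Step 4: [NO₂] = 1/6.041 = 0.1655 M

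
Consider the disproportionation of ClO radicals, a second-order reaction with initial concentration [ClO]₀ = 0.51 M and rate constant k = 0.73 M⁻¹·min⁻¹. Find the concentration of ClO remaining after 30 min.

0.04191 M

Step 1: For a second-order reaction: 1/[ClO] = 1/[ClO]₀ + kt
Step 2: 1/[ClO] = 1/0.51 + 0.73 × 30
Step 3: 1/[ClO] = 1.961 + 21.9 = 23.86
Step 4: [ClO] = 1/23.86 = 0.04191 M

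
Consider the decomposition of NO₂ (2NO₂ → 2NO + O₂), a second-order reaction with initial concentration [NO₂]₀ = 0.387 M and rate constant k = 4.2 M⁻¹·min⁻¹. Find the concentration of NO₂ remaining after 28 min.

0.008321 M

Step 1: For a second-order reaction: 1/[NO₂] = 1/[NO₂]₀ + kt
Step 2: 1/[NO₂] = 1/0.387 + 4.2 × 28
Step 3: 1/[NO₂] = 2.584 + 117.6 = 120.2
Step 4: [NO₂] = 1/120.2 = 0.008321 M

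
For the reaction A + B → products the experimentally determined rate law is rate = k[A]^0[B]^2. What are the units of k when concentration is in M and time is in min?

M⁻¹·min⁻¹

Step 1: Overall order = 0 + 2 = 2.
Step 2: rate has units M·min⁻¹; [A]^0[B]^2 has units M^2.
Step 3: k = rate/([A]^0[B]^2), so units of k = M^(1-2)·min⁻¹ = M⁻¹·min⁻¹.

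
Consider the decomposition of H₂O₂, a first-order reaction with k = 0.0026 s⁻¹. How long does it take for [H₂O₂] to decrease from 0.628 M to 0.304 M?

279 s

Step 1: For first-order: t = ln([H₂O₂]₀/[H₂O₂])/k
Step 2: t = ln(0.628/0.304)/0.0026
Step 3: t = ln(2.066)/0.0026
Step 4: t = 0.7255/0.0026 = 279 s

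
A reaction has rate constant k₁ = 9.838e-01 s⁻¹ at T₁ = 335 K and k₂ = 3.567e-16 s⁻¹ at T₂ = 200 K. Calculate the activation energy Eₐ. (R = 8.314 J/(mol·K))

146.7 kJ/mol

Step 1: Use the two-temperature Arrhenius form: ln(k₂/k₁) = -Eₐ/R × (1/T₂ - 1/T₁)
Step 2: ln(k₂/k₁) = ln(3.567e-16/9.838e-01) = ln(3.62574e-16) = -35.5533
Step 3: 1/T₂ - 1/T₁ = 1/200 - 1/335 = 2.014925e-03 K⁻¹
Step 4: Eₐ = -R × ln(k₂/k₁) / (1/T₂ - 1/T₁) = -8.314 × -35.5533 / 2.014925e-03
Step 5: Eₐ = 1.4670e+05 J/mol = 146.7 kJ/mol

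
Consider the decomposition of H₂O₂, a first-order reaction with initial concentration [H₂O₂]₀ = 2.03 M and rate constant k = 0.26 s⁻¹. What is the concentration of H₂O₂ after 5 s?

0.5532 M

Step 1: For a first-order reaction: [H₂O₂] = [H₂O₂]₀ × e^(-kt)
Step 2: [H₂O₂] = 2.03 × e^(-0.26 × 5)
Step 3: [H₂O₂] = 2.03 × e^(-1.3)
Step 4: [H₂O₂] = 2.03 × 0.272532 = 0.5532 M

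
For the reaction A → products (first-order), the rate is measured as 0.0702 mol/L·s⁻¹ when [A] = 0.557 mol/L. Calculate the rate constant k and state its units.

0.126 s⁻¹

Step 1: rate = k[A]^1, so k = rate / [A]^1.
Step 2: k = 0.0702 / (0.557)^1 = 0.0702 / 0.557.
Step 3: k = 0.126 s⁻¹.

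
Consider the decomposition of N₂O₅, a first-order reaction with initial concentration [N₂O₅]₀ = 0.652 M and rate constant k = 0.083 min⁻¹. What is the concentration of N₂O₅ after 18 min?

0.1464 M

Step 1: For a first-order reaction: [N₂O₅] = [N₂O₅]₀ × e^(-kt)
Step 2: [N₂O₅] = 0.652 × e^(-0.083 × 18)
Step 3: [N₂O₅] = 0.652 × e^(-1.494)
Step 4: [N₂O₅] = 0.652 × 0.224473 = 0.1464 M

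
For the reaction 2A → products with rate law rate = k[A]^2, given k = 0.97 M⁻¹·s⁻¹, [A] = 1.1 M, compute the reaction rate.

1.174 M/s

Step 1: Identify the rate law: rate = k[A]^2
Step 2: Substitute values: rate = 0.97 × (1.1)^2
Step 3: Calculate: rate = 0.97 × 1.21 = 1.1737 M/s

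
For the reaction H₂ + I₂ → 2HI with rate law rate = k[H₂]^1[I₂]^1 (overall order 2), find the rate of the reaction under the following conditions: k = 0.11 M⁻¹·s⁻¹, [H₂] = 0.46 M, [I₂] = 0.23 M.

0.01164 M/s

Step 1: The rate law is rate = k[H₂]^1[I₂]^1, overall order = 1+1 = 2
Step 2: Substitute values: rate = 0.11 × (0.46)^1 × (0.23)^1
Step 3: rate = 0.11 × 0.46 × 0.23 = 0.011638 M/s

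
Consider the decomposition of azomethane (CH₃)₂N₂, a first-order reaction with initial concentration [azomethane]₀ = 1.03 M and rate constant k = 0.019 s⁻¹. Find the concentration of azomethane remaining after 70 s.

0.2724 M

Step 1: For a first-order reaction: [azomethane] = [azomethane]₀ × e^(-kt)
Step 2: [azomethane] = 1.03 × e^(-0.019 × 70)
Step 3: [azomethane] = 1.03 × e^(-1.33)
Step 4: [azomethane] = 1.03 × 0.264477 = 0.2724 M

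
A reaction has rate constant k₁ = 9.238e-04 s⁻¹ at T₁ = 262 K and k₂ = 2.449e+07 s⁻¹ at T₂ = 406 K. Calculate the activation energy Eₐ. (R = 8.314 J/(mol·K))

147.4 kJ/mol

Step 1: Use the two-temperature Arrhenius form: ln(k₂/k₁) = -Eₐ/R × (1/T₂ - 1/T₁)
Step 2: ln(k₂/k₁) = ln(2.449e+07/9.238e-04) = ln(2.65101e+10) = 24.0008
Step 3: 1/T₂ - 1/T₁ = 1/406 - 1/262 = -1.353740e-03 K⁻¹
Step 4: Eₐ = -R × ln(k₂/k₁) / (1/T₂ - 1/T₁) = -8.314 × 24.0008 / -1.353740e-03
Step 5: Eₐ = 1.4740e+05 J/mol = 147.4 kJ/mol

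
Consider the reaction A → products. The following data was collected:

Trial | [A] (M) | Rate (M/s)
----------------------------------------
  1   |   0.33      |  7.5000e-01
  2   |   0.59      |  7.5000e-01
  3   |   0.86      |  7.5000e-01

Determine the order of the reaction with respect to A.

zeroth order (0)

Step 1: Compare trials - when concentration changes, rate stays constant.
Step 2: rate₂/rate₁ = 7.5000e-01/7.5000e-01 = 1
Step 3: [A]₂/[A]₁ = 0.59/0.33 = 1.788
Step 4: Since rate ratio ≈ (conc ratio)^0, the reaction is zeroth order.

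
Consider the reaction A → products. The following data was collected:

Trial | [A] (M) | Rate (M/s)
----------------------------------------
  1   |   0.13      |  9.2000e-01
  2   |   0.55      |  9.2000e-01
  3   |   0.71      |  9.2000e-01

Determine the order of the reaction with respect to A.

zeroth order (0)

Step 1: Compare trials - when concentration changes, rate stays constant.
Step 2: rate₂/rate₁ = 9.2000e-01/9.2000e-01 = 1
Step 3: [A]₂/[A]₁ = 0.55/0.13 = 4.231
Step 4: Since rate ratio ≈ (conc ratio)^0, the reaction is zeroth order.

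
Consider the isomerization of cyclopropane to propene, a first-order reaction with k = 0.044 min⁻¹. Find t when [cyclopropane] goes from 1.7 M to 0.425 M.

31.51 min

Step 1: For first-order: t = ln([cyclopropane]₀/[cyclopropane])/k
Step 2: t = ln(1.7/0.425)/0.044
Step 3: t = ln(4)/0.044
Step 4: t = 1.386/0.044 = 31.51 min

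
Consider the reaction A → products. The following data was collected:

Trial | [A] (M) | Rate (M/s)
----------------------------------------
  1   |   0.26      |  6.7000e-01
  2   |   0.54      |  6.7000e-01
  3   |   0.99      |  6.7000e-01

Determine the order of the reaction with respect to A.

zeroth order (0)

Step 1: Compare trials - when concentration changes, rate stays constant.
Step 2: rate₂/rate₁ = 6.7000e-01/6.7000e-01 = 1
Step 3: [A]₂/[A]₁ = 0.54/0.26 = 2.077
Step 4: Since rate ratio ≈ (conc ratio)^0, the reaction is zeroth order.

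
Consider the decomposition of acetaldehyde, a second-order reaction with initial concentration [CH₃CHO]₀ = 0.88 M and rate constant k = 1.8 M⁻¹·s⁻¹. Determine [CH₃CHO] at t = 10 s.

0.05226 M

Step 1: For a second-order reaction: 1/[CH₃CHO] = 1/[CH₃CHO]₀ + kt
Step 2: 1/[CH₃CHO] = 1/0.88 + 1.8 × 10
Step 3: 1/[CH₃CHO] = 1.136 + 18 = 19.14
Step 4: [CH₃CHO] = 1/19.14 = 0.05226 M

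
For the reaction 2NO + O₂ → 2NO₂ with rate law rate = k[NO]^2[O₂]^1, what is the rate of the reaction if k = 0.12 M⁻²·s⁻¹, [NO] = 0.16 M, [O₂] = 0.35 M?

0.001075 M/s

Step 1: The rate law is rate = k[NO]^2[O₂]^1
Step 2: Substitute: rate = 0.12 × (0.16)^2 × (0.35)^1
Step 3: rate = 0.12 × 0.0256 × 0.35 = 0.0010752 M/s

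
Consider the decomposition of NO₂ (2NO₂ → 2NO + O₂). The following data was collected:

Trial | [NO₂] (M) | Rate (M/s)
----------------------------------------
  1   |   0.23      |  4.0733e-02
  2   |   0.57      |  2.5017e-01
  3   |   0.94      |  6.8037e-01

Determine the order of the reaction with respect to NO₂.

second order (2)

Step 1: Compare trials to find order n where rate₂/rate₁ = ([NO₂]₂/[NO₂]₁)^n
Step 2: rate₂/rate₁ = 2.5017e-01/4.0733e-02 = 6.142
Step 3: [NO₂]₂/[NO₂]₁ = 0.57/0.23 = 2.478
Step 4: n = ln(6.142)/ln(2.478) = 2.00 ≈ 2
Step 5: The reaction is second order in NO₂.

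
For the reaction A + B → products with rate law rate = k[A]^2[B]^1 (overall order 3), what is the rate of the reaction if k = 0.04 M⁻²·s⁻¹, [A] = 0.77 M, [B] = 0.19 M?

0.004506 M/s

Step 1: The rate law is rate = k[A]^2[B]^1, overall order = 2+1 = 3
Step 2: Substitute values: rate = 0.04 × (0.77)^2 × (0.19)^1
Step 3: rate = 0.04 × 0.5929 × 0.19 = 0.00450604 M/s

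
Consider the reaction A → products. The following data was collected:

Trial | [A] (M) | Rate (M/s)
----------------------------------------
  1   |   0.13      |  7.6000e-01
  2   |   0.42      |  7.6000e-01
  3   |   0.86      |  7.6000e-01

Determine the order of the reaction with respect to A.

zeroth order (0)

Step 1: Compare trials - when concentration changes, rate stays constant.
Step 2: rate₂/rate₁ = 7.6000e-01/7.6000e-01 = 1
Step 3: [A]₂/[A]₁ = 0.42/0.13 = 3.231
Step 4: Since rate ratio ≈ (conc ratio)^0, the reaction is zeroth order.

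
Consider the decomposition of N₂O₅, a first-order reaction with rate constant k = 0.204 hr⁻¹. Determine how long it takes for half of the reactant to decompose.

3.398 hr

Step 1: For a first-order reaction, t₁/₂ = ln(2)/k
Step 2: t₁/₂ = ln(2)/0.204
Step 3: t₁/₂ = 0.6931/0.204 = 3.398 hr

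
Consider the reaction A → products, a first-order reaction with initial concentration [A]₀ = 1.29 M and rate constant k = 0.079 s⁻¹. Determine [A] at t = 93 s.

0.0008314 M

Step 1: For a first-order reaction: [A] = [A]₀ × e^(-kt)
Step 2: [A] = 1.29 × e^(-0.079 × 93)
Step 3: [A] = 1.29 × e^(-7.347)
Step 4: [A] = 1.29 × 0.000644523 = 0.0008314 M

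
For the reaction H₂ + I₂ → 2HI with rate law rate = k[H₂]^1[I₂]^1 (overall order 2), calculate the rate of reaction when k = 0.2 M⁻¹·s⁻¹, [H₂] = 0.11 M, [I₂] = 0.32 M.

0.00704 M/s

Step 1: The rate law is rate = k[H₂]^1[I₂]^1, overall order = 1+1 = 2
Step 2: Substitute values: rate = 0.2 × (0.11)^1 × (0.32)^1
Step 3: rate = 0.2 × 0.11 × 0.32 = 0.00704 M/s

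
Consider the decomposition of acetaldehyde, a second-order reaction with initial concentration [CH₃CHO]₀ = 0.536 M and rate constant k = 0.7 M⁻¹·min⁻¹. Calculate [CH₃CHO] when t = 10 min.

0.1128 M

Step 1: For a second-order reaction: 1/[CH₃CHO] = 1/[CH₃CHO]₀ + kt
Step 2: 1/[CH₃CHO] = 1/0.536 + 0.7 × 10
Step 3: 1/[CH₃CHO] = 1.866 + 7 = 8.866
Step 4: [CH₃CHO] = 1/8.866 = 0.1128 M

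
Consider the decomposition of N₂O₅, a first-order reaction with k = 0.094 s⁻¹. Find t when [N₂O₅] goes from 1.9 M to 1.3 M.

4.037 s

Step 1: For first-order: t = ln([N₂O₅]₀/[N₂O₅])/k
Step 2: t = ln(1.9/1.3)/0.094
Step 3: t = ln(1.462)/0.094
Step 4: t = 0.3795/0.094 = 4.037 s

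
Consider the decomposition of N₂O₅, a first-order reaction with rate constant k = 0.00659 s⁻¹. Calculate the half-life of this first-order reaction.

105.2 s

Step 1: For a first-order reaction, t₁/₂ = ln(2)/k
Step 2: t₁/₂ = ln(2)/0.00659
Step 3: t₁/₂ = 0.6931/0.00659 = 105.2 s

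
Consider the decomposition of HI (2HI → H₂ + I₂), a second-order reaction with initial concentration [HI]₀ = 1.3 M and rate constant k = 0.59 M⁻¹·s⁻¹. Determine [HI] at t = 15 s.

0.104 M

Step 1: For a second-order reaction: 1/[HI] = 1/[HI]₀ + kt
Step 2: 1/[HI] = 1/1.3 + 0.59 × 15
Step 3: 1/[HI] = 0.7692 + 8.85 = 9.619
Step 4: [HI] = 1/9.619 = 0.104 M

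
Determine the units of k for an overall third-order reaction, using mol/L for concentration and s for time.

(mol/L)⁻²·s⁻¹

Step 1: For overall order n, rate = k × (concentration)^n.
Step 2: Rate has units mol/L·s⁻¹; concentration term has units (mol/L)^3.
Step 3: k = rate / (concentration)^n, so units of k = (mol/L)^(1-3)·s⁻¹ = (mol/L)⁻²·s⁻¹.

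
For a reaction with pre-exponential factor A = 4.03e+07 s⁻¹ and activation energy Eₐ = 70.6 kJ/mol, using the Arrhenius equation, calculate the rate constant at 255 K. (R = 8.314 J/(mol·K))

1.39e-07 s⁻¹

Step 1: Use the Arrhenius equation: k = A × exp(-Eₐ/RT)
Step 2: Convert Eₐ to J/mol: 70.6 kJ/mol = 70600 J/mol
Step 3: Calculate the exponent: -Eₐ/(RT) = -70600/(8.314 × 255) = -33.30079
Step 4: k = 4.03e+07 × exp(-33.30079)
Step 5: k = 4.03e+07 × 3.44866e-15 = 1.3898e-07 s⁻¹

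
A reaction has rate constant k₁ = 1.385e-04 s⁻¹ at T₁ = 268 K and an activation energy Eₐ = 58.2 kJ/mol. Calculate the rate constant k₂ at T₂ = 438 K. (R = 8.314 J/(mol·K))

3.502e+00 s⁻¹

Step 1: Use the two-temperature Arrhenius form: ln(k₂/k₁) = -Eₐ/R × (1/T₂ - 1/T₁)
Step 2: Convert Eₐ to J/mol: 58.2 kJ/mol = 58200 J/mol
Step 3: 1/T₂ - 1/T₁ = 1/438 - 1/268 = -1.448238e-03 K⁻¹
Step 4: ln(k₂/k₁) = -58200/8.314 × -1.448238e-03 = 10.13801
Step 5: k₂ = k₁ × exp(10.13801) = 1.385e-04 × 2.52861e+04 = 3.502e+00 s⁻¹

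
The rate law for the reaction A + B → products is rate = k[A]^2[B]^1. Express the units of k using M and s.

M⁻²·s⁻¹

Step 1: Overall order = 2 + 1 = 3.
Step 2: rate has units M·s⁻¹; [A]^2[B]^1 has units M^3.
Step 3: k = rate/([A]^2[B]^1), so units of k = M^(1-3)·s⁻¹ = M⁻²·s⁻¹.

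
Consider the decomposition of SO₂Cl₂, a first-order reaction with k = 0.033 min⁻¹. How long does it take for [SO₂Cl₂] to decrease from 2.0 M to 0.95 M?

22.56 min

Step 1: For first-order: t = ln([SO₂Cl₂]₀/[SO₂Cl₂])/k
Step 2: t = ln(2.0/0.95)/0.033
Step 3: t = ln(2.105)/0.033
Step 4: t = 0.7444/0.033 = 22.56 min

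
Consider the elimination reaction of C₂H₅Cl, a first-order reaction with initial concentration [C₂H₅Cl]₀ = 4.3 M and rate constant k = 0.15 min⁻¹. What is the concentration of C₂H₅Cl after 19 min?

0.2487 M

Step 1: For a first-order reaction: [C₂H₅Cl] = [C₂H₅Cl]₀ × e^(-kt)
Step 2: [C₂H₅Cl] = 4.3 × e^(-0.15 × 19)
Step 3: [C₂H₅Cl] = 4.3 × e^(-2.85)
Step 4: [C₂H₅Cl] = 4.3 × 0.0578443 = 0.2487 M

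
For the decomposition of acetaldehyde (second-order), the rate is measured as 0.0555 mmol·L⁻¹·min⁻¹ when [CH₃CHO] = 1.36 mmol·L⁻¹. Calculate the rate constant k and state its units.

0.03001 (mmol·L⁻¹)⁻¹·min⁻¹

Step 1: rate = k[CH₃CHO]^2, so k = rate / [CH₃CHO]^2.
Step 2: k = 0.0555 / (1.36)^2 = 0.0555 / 1.85.
Step 3: k = 0.03001 (mmol·L⁻¹)⁻¹·min⁻¹.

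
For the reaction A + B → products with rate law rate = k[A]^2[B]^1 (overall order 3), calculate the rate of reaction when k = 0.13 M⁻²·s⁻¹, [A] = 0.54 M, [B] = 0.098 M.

0.003715 M/s

Step 1: The rate law is rate = k[A]^2[B]^1, overall order = 2+1 = 3
Step 2: Substitute values: rate = 0.13 × (0.54)^2 × (0.098)^1
Step 3: rate = 0.13 × 0.2916 × 0.098 = 0.00371498 M/s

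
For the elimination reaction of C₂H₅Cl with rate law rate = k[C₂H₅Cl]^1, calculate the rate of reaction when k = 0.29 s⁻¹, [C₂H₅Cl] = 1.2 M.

0.348 M/s

Step 1: Identify the rate law: rate = k[C₂H₅Cl]^1
Step 2: Substitute values: rate = 0.29 × (1.2)^1
Step 3: Calculate: rate = 0.29 × 1.2 = 0.348 M/s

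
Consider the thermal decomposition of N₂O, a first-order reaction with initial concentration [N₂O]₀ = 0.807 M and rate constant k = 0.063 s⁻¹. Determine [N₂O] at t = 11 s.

0.4036 M

Step 1: For a first-order reaction: [N₂O] = [N₂O]₀ × e^(-kt)
Step 2: [N₂O] = 0.807 × e^(-0.063 × 11)
Step 3: [N₂O] = 0.807 × e^(-0.693)
Step 4: [N₂O] = 0.807 × 0.500074 = 0.4036 M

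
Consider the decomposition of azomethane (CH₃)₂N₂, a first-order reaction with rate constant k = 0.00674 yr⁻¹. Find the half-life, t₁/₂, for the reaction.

102.8 yr

Step 1: For a first-order reaction, t₁/₂ = ln(2)/k
Step 2: t₁/₂ = ln(2)/0.00674
Step 3: t₁/₂ = 0.6931/0.00674 = 102.8 yr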